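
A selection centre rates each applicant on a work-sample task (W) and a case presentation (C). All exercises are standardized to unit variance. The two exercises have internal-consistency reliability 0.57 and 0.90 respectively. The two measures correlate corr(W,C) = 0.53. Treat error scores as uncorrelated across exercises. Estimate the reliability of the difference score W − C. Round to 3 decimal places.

0.436

Var(W−C) = 1 + 1 − 2·0.53 = 2 − 1.06 = 0.94.
Under uncorrelated errors the observed covariances equal the true-score covariances, so only the own-variance terms attenuate.
True-score variance = [0.57 + 0.90] − 1.06 = 1.47 − 1.06 = 0.41.
Reliability = 0.41 / 0.94 = 0.436.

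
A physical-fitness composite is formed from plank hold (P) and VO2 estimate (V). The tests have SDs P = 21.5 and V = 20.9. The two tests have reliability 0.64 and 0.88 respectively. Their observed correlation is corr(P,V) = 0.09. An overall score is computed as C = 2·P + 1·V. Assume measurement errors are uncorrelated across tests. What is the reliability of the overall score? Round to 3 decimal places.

0.707

Var(C) = 2²·21.5² + 20.9² + 2·[2·21.5·20.9·0.09] = 2285.81 + 161.766 = 2447.58.
Because errors are independent across components, Cov(Tᵢ,Tⱼ) = Cov(Xᵢ,Xⱼ); the off-diagonal part of the true-score variance is the same as above.
True-score variance = [2²·21.5²·0.64 + 20.9²·0.88] + 161.766 = 1567.75 + 161.766 = 1729.52.
Reliability = 1729.52 / 2447.58 = 0.707.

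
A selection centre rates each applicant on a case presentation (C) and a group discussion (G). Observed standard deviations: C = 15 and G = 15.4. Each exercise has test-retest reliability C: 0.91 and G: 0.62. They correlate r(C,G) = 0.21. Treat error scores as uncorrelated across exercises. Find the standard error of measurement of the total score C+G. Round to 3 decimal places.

10.506

Var(total) = 462.16 + 97.02 = 559.18.
True-score variance = 351.789 + 97.02 = 448.809, so reliability = 0.8026.
Error variance = 559.18 − 448.809 = 110.371; SEM = √110.371 = 10.506.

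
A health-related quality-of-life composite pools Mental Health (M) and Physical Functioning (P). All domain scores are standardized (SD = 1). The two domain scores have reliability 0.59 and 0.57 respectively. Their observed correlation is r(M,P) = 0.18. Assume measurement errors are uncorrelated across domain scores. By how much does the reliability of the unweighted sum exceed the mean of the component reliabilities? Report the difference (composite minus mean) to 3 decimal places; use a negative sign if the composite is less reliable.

Var(sum) = 2 + 0.36 = 2.36; true-score variance = 1.16 + 0.36 = 1.52; composite reliability = 0.6441.
Mean component reliability = 0.5800.
Difference = 0.6441 − 0.5800 = 0.064.

0.064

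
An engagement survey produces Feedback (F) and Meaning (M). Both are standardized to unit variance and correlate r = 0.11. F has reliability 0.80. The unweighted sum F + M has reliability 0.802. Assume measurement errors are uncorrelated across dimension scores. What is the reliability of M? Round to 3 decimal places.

Var(F+M) = 2 + 2·0.11 = 2.220.
True-score variance = ρ_F + ρ_M + 2·0.11, so 0.802 = (0.80 + ρ_M + 0.22) / 2.220.
ρ_M = 0.802·2.220 − 0.80 − 0.22 = 0.760.

0.760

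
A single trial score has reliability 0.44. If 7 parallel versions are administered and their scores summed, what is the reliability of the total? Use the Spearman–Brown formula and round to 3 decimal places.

ρ_k = kρ / (1 + (k−1)ρ) = 7·0.44 / (1 + 6·0.44) = 3.080 / 3.640 = 0.846.

0.846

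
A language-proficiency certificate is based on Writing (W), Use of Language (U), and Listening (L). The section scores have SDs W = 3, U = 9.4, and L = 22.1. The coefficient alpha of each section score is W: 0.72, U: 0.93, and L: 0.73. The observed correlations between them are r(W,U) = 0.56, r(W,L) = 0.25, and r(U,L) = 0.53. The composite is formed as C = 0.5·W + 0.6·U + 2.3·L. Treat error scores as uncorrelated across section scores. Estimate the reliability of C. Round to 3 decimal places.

0.764

Var(C) = 0.5²·3² + 0.6²·9.4² + 2.3²·22.1² + 2·[0.3·3·9.4·0.56 + 1.15·3·22.1·0.25 + 1.38·9.4·22.1·0.53] = 2617.75 + 351.48 = 2969.23.
Because errors are independent across components, Cov(Tᵢ,Tⱼ) = Cov(Xᵢ,Xⱼ); the off-diagonal part of the true-score variance is the same as above.
True-score variance = [0.5²·3²·0.72 + 0.6²·9.4²·0.93 + 2.3²·22.1²·0.73] + 351.48 = 1917.3 + 351.48 = 2268.78.
Reliability = 2268.78 / 2969.23 = 0.764.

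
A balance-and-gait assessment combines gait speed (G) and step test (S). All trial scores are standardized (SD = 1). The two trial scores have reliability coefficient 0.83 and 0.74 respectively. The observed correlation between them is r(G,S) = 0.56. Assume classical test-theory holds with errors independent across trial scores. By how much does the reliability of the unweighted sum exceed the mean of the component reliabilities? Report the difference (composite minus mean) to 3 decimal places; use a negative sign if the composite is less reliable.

Var(sum) = 2 + 1.12 = 3.12; true-score variance = 1.57 + 1.12 = 2.69; composite reliability = 0.8622.
Mean component reliability = 0.7850.
Difference = 0.8622 − 0.7850 = 0.077.

0.077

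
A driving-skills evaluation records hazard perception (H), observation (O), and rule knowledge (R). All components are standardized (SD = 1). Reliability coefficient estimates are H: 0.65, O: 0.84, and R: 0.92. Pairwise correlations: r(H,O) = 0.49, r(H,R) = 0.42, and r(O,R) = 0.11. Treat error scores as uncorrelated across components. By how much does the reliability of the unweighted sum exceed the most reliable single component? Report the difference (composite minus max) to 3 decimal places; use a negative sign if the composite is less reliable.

-0.037

Var(sum) = 3 + 2.04 = 5.04; true-score variance = 2.41 + 2.04 = 4.45; composite reliability = 0.8829.
Max component reliability = 0.9200.
Difference = 0.8829 − 0.9200 = -0.037.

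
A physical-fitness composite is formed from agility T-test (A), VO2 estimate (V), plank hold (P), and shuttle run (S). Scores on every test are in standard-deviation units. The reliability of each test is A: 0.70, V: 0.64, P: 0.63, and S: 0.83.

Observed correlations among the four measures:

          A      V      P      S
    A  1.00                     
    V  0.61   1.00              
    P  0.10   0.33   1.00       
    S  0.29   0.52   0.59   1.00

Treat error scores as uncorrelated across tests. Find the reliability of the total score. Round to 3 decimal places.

0.865

Var(A+V+P+S) = 4 + 2·[0.61 + 0.10 + 0.29 + 0.33 + 0.52 + 0.59] = 4 + 4.88 = 8.88.
With uncorrelated errors the cross-covariances are all true-score covariance, so they carry over unchanged; only the diagonal terms shrink to ρᵢσᵢ².
True-score variance = [0.70 + 0.64 + 0.63 + 0.83] + 4.88 = 2.8 + 4.88 = 7.68.
Reliability = 7.68 / 8.88 = 0.865.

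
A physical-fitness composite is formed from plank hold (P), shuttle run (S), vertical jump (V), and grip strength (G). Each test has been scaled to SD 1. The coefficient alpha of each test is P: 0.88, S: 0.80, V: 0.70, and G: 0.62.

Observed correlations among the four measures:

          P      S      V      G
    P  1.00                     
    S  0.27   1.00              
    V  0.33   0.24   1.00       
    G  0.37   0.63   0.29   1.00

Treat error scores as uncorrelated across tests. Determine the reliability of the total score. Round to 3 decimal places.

0.879

Var(P+S+V+G) = 4 + 2·[0.27 + 0.33 + 0.37 + 0.24 + 0.63 + 0.29] = 4 + 4.26 = 8.26.
With uncorrelated errors the cross-covariances are all true-score covariance, so they carry over unchanged; only the diagonal terms shrink to ρᵢσᵢ².
True-score variance = [0.88 + 0.80 + 0.70 + 0.62] + 4.26 = 3 + 4.26 = 7.26.
Reliability = 7.26 / 8.26 = 0.879.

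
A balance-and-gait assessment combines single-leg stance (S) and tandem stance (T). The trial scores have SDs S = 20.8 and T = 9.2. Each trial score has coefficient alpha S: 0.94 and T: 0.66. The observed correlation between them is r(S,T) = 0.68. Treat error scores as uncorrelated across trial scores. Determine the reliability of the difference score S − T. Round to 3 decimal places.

Var(S−T) = 20.8² + 9.2² − 2·20.8·9.2·0.68 = 517.28 − 260.25 = 257.03.
Because errors are independent across components, Cov(Tᵢ,Tⱼ) = Cov(Xᵢ,Xⱼ); the off-diagonal part of the true-score variance is the same as above.
True-score variance = [20.8²·0.94 + 9.2²·0.66] − 260.25 = 462.544 − 260.25 = 202.294.
Reliability = 202.294 / 257.03 = 0.787.

0.787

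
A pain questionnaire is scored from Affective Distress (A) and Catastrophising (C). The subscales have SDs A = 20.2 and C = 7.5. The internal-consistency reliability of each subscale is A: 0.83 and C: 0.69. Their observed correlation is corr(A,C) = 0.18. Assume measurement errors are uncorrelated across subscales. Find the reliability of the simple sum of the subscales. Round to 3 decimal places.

Var(A+C) = 20.2² + 7.5² + 2·[20.2·7.5·0.18] = 464.29 + 54.54 = 518.83.
With uncorrelated errors the cross-covariances are all true-score covariance, so they carry over unchanged; only the diagonal terms shrink to ρᵢσᵢ².
True-score variance = [20.2²·0.83 + 7.5²·0.69] + 54.54 = 377.486 + 54.54 = 432.026.
Reliability = 432.026 / 518.83 = 0.833.

0.833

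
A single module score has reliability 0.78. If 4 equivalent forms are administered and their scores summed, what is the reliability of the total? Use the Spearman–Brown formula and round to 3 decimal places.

ρ_k = kρ / (1 + (k−1)ρ) = 4·0.78 / (1 + 3·0.78) = 3.120 / 3.340 = 0.934.

0.934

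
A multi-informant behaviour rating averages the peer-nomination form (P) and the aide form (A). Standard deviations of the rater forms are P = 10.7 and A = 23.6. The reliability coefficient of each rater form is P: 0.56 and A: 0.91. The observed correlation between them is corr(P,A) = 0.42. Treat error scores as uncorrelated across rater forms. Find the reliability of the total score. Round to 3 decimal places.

Var(P+A) = 10.7² + 23.6² + 2·[10.7·23.6·0.42] = 671.45 + 212.117 = 883.567.
With uncorrelated errors the cross-covariances are all true-score covariance, so they carry over unchanged; only the diagonal terms shrink to ρᵢσᵢ².
True-score variance = [10.7²·0.56 + 23.6²·0.91] + 212.117 = 570.948 + 212.117 = 783.065.
Reliability = 783.065 / 883.567 = 0.886.

0.886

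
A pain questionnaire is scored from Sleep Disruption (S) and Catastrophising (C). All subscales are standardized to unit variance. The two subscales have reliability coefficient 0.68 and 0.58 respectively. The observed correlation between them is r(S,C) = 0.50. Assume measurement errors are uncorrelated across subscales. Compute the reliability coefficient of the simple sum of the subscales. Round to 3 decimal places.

Var(S+C) = 2 + 2·[0.50] = 2 + 1 = 3.
Because errors are independent across components, Cov(Tᵢ,Tⱼ) = Cov(Xᵢ,Xⱼ); the off-diagonal part of the true-score variance is the same as above.
True-score variance = [0.68 + 0.58] + 1 = 1.26 + 1 = 2.26.
Reliability = 2.26 / 3 = 0.753.

0.753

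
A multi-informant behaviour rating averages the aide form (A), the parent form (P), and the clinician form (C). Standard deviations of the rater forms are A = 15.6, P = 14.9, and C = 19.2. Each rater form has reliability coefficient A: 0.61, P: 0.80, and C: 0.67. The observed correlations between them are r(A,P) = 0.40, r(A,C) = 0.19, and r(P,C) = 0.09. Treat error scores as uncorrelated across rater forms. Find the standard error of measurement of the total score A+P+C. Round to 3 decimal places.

Var(total) = 834.01 + 351.264 = 1185.27.
True-score variance = 573.046 + 351.264 = 924.31, so reliability = 0.7798.
Error variance = 1185.27 − 924.31 = 260.964; SEM = √260.964 = 16.154.

16.154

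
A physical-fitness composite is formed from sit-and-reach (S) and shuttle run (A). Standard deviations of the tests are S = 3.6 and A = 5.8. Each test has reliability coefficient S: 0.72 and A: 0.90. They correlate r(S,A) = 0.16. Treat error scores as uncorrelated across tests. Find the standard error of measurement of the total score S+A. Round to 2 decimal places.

Var(total) = 46.6 + 6.6816 = 53.2816.
True-score variance = 39.6072 + 6.6816 = 46.2888, so reliability = 0.8688.
Error variance = 53.2816 − 46.2888 = 6.9928; SEM = √6.9928 = 2.64.

2.64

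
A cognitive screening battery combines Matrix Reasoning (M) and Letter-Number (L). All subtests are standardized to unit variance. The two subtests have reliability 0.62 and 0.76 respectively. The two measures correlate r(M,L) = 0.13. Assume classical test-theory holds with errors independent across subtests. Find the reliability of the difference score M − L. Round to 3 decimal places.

Var(M−L) = 1 + 1 − 2·0.13 = 2 − 0.26 = 1.74.
Because errors are independent across components, Cov(Tᵢ,Tⱼ) = Cov(Xᵢ,Xⱼ); the off-diagonal part of the true-score variance is the same as above.
True-score variance = [0.62 + 0.76] − 0.26 = 1.38 − 0.26 = 1.12.
Reliability = 1.12 / 1.74 = 0.644.

0.644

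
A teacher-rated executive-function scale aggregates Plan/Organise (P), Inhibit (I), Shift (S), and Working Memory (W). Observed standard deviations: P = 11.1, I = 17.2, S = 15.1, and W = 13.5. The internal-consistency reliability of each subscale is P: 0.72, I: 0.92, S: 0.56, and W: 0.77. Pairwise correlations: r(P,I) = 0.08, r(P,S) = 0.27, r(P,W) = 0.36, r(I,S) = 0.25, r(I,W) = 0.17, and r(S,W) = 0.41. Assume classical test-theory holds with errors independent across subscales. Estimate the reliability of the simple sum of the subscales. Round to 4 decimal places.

0.8603

Var(P+I+S+W) = 11.1² + 17.2² + 15.1² + 13.5² + 2·[11.1·17.2·0.08 + 11.1·15.1·0.27 + 11.1·13.5·0.36 + 17.2·15.1·0.25 + 17.2·13.5·0.17 + 15.1·13.5·0.41] = 829.31 + 604.914 = 1434.22.
Because errors are independent across components, Cov(Tᵢ,Tⱼ) = Cov(Xᵢ,Xⱼ); the off-diagonal part of the true-score variance is the same as above.
True-score variance = [11.1²·0.72 + 17.2²·0.92 + 15.1²·0.56 + 13.5²·0.77] + 604.914 = 628.902 + 604.914 = 1233.82.
Reliability = 1233.82 / 1434.22 = 0.8603.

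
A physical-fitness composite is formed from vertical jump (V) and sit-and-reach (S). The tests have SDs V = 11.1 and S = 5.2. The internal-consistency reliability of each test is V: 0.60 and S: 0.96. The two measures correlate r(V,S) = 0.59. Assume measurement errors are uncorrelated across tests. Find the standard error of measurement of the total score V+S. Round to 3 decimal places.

Var(total) = 150.25 + 68.1096 = 218.36.
True-score variance = 99.8844 + 68.1096 = 167.994, so reliability = 0.7693.
Error variance = 218.36 − 167.994 = 50.3656; SEM = √50.3656 = 7.097.

7.097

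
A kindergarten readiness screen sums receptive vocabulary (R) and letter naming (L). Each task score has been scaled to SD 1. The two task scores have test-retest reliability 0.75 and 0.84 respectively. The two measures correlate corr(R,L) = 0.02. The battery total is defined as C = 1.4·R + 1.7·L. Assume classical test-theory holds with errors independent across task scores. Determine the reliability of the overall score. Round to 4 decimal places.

0.8074

Var(C) = 1.4² + 1.7² + 2·[2.38·0.02] = 4.85 + 0.0952 = 4.9452.
Under uncorrelated errors the observed covariances equal the true-score covariances, so only the own-variance terms attenuate.
True-score variance = [1.4²·0.75 + 1.7²·0.84] + 0.0952 = 3.8976 + 0.0952 = 3.9928.
Reliability = 3.9928 / 4.9452 = 0.8074.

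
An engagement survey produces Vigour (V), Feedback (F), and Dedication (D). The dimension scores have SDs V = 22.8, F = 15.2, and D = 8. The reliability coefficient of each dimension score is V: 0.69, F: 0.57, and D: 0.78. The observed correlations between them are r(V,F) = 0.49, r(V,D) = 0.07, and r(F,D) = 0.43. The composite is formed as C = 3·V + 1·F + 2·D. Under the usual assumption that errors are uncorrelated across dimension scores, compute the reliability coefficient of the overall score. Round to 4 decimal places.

Var(C) = 3²·22.8² + 15.2² + 2²·8² + 2·[3·22.8·15.2·0.49 + 6·22.8·8·0.07 + 2·15.2·8·0.43] = 5165.6 + 1381.25 = 6546.85.
Under uncorrelated errors the observed covariances equal the true-score covariances, so only the own-variance terms attenuate.
True-score variance = [3²·22.8²·0.69 + 15.2²·0.57 + 2²·8²·0.78] + 1381.25 = 3559.58 + 1381.25 = 4940.83.
Reliability = 4940.83 / 6546.85 = 0.7547.

0.7547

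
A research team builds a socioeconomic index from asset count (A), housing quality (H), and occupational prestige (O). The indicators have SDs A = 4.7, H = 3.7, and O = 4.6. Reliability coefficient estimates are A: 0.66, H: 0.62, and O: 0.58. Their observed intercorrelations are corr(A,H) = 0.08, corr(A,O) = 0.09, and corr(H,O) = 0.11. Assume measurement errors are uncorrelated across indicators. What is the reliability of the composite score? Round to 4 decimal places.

0.6793

Var(A+H+O) = 4.7² + 3.7² + 4.6² + 2·[4.7·3.7·0.08 + 4.7·4.6·0.09 + 3.7·4.6·0.11] = 56.94 + 10.4184 = 67.3584.
Under uncorrelated errors the observed covariances equal the true-score covariances, so only the own-variance terms attenuate.
True-score variance = [4.7²·0.66 + 3.7²·0.62 + 4.6²·0.58] + 10.4184 = 35.34 + 10.4184 = 45.7584.
Reliability = 45.7584 / 67.3584 = 0.6793.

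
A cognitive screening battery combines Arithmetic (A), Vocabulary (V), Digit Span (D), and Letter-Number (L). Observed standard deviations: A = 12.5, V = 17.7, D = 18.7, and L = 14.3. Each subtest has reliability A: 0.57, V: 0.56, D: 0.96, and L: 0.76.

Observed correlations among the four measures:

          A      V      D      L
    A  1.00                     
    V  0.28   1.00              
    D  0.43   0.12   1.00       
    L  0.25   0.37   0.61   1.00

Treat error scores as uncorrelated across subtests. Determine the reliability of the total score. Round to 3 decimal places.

Var(A+V+D+L) = 12.5² + 17.7² + 18.7² + 14.3² + 2·[12.5·17.7·0.28 + 12.5·18.7·0.43 + 12.5·14.3·0.25 + 17.7·18.7·0.12 + 17.7·14.3·0.37 + 18.7·14.3·0.61] = 1023.72 + 1007.28 = 2031.
Under uncorrelated errors the observed covariances equal the true-score covariances, so only the own-variance terms attenuate.
True-score variance = [12.5²·0.57 + 17.7²·0.56 + 18.7²·0.96 + 14.3²·0.76] + 1007.28 = 755.62 + 1007.28 = 1762.9.
Reliability = 1762.9 / 2031 = 0.868.

0.868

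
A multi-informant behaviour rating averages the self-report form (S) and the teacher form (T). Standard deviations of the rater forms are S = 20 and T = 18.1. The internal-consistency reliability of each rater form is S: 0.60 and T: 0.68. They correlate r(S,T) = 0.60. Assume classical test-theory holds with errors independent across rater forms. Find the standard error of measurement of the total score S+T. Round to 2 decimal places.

16.27

Var(total) = 727.61 + 434.4 = 1162.01.
True-score variance = 462.775 + 434.4 = 897.175, so reliability = 0.7721.
Error variance = 1162.01 − 897.175 = 264.835; SEM = √264.835 = 16.27.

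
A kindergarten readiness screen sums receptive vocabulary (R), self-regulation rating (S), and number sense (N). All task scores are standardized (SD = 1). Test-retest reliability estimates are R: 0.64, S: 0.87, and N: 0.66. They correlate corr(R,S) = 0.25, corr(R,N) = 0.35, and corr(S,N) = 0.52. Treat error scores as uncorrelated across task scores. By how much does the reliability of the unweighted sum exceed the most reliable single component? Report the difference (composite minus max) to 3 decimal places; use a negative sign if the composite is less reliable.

-0.028

Var(sum) = 3 + 2.24 = 5.24; true-score variance = 2.17 + 2.24 = 4.41; composite reliability = 0.8416.
Max component reliability = 0.8700.
Difference = 0.8416 − 0.8700 = -0.028.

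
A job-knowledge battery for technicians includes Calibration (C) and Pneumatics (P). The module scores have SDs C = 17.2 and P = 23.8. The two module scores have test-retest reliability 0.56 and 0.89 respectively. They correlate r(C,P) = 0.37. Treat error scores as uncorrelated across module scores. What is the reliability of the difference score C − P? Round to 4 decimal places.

0.6559

Var(C−P) = 17.2² + 23.8² − 2·17.2·23.8·0.37 = 862.28 − 302.926 = 559.354.
Under uncorrelated errors the observed covariances equal the true-score covariances, so only the own-variance terms attenuate.
True-score variance = [17.2²·0.56 + 23.8²·0.89] − 302.926 = 669.802 − 302.926 = 366.876.
Reliability = 366.876 / 559.354 = 0.6559.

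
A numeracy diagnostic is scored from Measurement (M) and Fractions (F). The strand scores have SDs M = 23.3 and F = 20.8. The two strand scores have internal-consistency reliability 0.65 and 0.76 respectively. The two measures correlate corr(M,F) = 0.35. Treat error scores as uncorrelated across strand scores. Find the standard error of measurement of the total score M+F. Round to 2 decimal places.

17.14

Var(total) = 975.53 + 339.248 = 1314.78.
True-score variance = 681.685 + 339.248 = 1020.93, so reliability = 0.7765.
Error variance = 1314.78 − 1020.93 = 293.845; SEM = √293.845 = 17.14.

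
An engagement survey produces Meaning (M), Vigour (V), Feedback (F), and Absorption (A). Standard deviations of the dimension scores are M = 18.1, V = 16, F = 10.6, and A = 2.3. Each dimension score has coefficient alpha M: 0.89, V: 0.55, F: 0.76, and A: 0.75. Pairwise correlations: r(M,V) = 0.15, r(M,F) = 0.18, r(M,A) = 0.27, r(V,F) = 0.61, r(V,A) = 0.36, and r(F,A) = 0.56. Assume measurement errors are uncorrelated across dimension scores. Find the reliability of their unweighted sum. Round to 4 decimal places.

0.8426

Var(M+V+F+A) = 18.1² + 16² + 10.6² + 2.3² + 2·[18.1·16·0.15 + 18.1·10.6·0.18 + 18.1·2.3·0.27 + 16·10.6·0.61 + 16·2.3·0.36 + 10.6·2.3·0.56] = 701.26 + 439.143 = 1140.4.
Because errors are independent across components, Cov(Tᵢ,Tⱼ) = Cov(Xᵢ,Xⱼ); the off-diagonal part of the true-score variance is the same as above.
True-score variance = [18.1²·0.89 + 16²·0.55 + 10.6²·0.76 + 2.3²·0.75] + 439.143 = 521.734 + 439.143 = 960.877.
Reliability = 960.877 / 1140.4 = 0.8426.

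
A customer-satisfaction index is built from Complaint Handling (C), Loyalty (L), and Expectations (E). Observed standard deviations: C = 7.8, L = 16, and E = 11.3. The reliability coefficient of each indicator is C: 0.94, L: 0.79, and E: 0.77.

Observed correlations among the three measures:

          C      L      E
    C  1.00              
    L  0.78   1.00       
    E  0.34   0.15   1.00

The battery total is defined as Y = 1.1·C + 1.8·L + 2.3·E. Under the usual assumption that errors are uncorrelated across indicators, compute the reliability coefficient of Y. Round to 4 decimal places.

Var(Y) = 1.1²·7.8² + 1.8²·16² + 2.3²·11.3² + 2·[1.98·7.8·16·0.78 + 2.53·7.8·11.3·0.34 + 4.14·16·11.3·0.15] = 1578.54 + 761.672 = 2340.21.
With uncorrelated errors the cross-covariances are all true-score covariance, so they carry over unchanged; only the diagonal terms shrink to ρᵢσᵢ².
True-score variance = [1.1²·7.8²·0.94 + 1.8²·16²·0.79 + 2.3²·11.3²·0.77] + 761.672 = 1244.58 + 761.672 = 2006.25.
Reliability = 2006.25 / 2340.21 = 0.8573.

0.8573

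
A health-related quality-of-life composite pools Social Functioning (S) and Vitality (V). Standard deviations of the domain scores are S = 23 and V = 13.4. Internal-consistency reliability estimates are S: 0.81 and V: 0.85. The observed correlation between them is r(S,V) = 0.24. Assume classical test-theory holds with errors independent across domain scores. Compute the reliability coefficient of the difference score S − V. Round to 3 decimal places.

0.773

Var(S−V) = 23² + 13.4² − 2·23·13.4·0.24 = 708.56 − 147.936 = 560.624.
With uncorrelated errors the cross-covariances are all true-score covariance, so they carry over unchanged; only the diagonal terms shrink to ρᵢσᵢ².
True-score variance = [23²·0.81 + 13.4²·0.85] − 147.936 = 581.116 − 147.936 = 433.18.
Reliability = 433.18 / 560.624 = 0.773.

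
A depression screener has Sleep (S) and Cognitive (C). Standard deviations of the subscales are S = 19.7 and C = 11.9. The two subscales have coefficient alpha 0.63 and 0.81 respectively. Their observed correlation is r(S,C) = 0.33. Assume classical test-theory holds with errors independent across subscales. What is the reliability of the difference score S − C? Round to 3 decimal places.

0.545

Var(S−C) = 19.7² + 11.9² − 2·19.7·11.9·0.33 = 529.7 − 154.724 = 374.976.
Because errors are independent across components, Cov(Tᵢ,Tⱼ) = Cov(Xᵢ,Xⱼ); the off-diagonal part of the true-score variance is the same as above.
True-score variance = [19.7²·0.63 + 11.9²·0.81] − 154.724 = 359.201 − 154.724 = 204.477.
Reliability = 204.477 / 374.976 = 0.545.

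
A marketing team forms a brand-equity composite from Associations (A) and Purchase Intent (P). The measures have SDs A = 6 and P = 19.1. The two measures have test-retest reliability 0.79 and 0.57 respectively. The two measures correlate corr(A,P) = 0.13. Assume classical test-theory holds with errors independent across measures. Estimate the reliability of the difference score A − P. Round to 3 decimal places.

Var(A−P) = 6² + 19.1² − 2·6·19.1·0.13 = 400.81 − 29.796 = 371.014.
Under uncorrelated errors the observed covariances equal the true-score covariances, so only the own-variance terms attenuate.
True-score variance = [6²·0.79 + 19.1²·0.57] − 29.796 = 236.382 − 29.796 = 206.586.
Reliability = 206.586 / 371.014 = 0.557.

0.557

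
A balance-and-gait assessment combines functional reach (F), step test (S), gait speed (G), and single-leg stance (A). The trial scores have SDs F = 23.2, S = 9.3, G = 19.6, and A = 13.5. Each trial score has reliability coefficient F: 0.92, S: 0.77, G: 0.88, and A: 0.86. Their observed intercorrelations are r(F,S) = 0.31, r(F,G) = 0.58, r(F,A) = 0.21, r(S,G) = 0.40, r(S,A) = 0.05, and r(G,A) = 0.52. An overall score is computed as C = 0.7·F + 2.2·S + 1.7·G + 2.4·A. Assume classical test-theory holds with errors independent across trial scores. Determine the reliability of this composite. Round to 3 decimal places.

Var(C) = 0.7²·23.2² + 2.2²·9.3² + 1.7²·19.6² + 2.4²·13.5² + 2·[1.54·23.2·9.3·0.31 + 1.19·23.2·19.6·0.58 + 1.68·23.2·13.5·0.21 + 3.74·9.3·19.6·0.40 + 5.28·9.3·13.5·0.05 + 4.08·19.6·13.5·0.52] = 2842.33 + 2789.12 = 5631.45.
With uncorrelated errors the cross-covariances are all true-score covariance, so they carry over unchanged; only the diagonal terms shrink to ρᵢσᵢ².
True-score variance = [0.7²·23.2²·0.92 + 2.2²·9.3²·0.77 + 1.7²·19.6²·0.88 + 2.4²·13.5²·0.86] + 2789.12 = 2444.76 + 2789.12 = 5233.88.
Reliability = 5233.88 / 5631.45 = 0.929.

0.929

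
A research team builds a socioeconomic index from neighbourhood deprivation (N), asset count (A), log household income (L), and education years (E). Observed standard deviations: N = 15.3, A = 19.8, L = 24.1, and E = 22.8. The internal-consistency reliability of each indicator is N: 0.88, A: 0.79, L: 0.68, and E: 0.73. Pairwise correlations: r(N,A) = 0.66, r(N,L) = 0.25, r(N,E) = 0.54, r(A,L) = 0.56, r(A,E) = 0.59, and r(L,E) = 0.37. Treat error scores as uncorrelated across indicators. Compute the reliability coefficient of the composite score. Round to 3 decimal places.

Var(N+A+L+E) = 15.3² + 19.8² + 24.1² + 22.8² + 2·[15.3·19.8·0.66 + 15.3·24.1·0.25 + 15.3·22.8·0.54 + 19.8·24.1·0.56 + 19.8·22.8·0.59 + 24.1·22.8·0.37] = 1726.78 + 2434.75 = 4161.53.
With uncorrelated errors the cross-covariances are all true-score covariance, so they carry over unchanged; only the diagonal terms shrink to ρᵢσᵢ².
True-score variance = [15.3²·0.88 + 19.8²·0.79 + 24.1²·0.68 + 22.8²·0.73] + 2434.75 = 1290.14 + 2434.75 = 3724.89.
Reliability = 3724.89 / 4161.53 = 0.895.

0.895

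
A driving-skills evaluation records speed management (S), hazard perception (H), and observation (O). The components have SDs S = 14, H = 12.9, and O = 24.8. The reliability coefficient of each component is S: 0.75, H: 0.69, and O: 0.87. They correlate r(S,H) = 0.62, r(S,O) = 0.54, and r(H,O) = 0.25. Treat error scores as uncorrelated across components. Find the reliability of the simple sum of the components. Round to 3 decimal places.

0.896

Var(S+H+O) = 14² + 12.9² + 24.8² + 2·[14·12.9·0.62 + 14·24.8·0.54 + 12.9·24.8·0.25] = 977.45 + 758.88 = 1736.33.
Under uncorrelated errors the observed covariances equal the true-score covariances, so only the own-variance terms attenuate.
True-score variance = [14²·0.75 + 12.9²·0.69 + 24.8²·0.87] + 758.88 = 796.908 + 758.88 = 1555.79.
Reliability = 1555.79 / 1736.33 = 0.896.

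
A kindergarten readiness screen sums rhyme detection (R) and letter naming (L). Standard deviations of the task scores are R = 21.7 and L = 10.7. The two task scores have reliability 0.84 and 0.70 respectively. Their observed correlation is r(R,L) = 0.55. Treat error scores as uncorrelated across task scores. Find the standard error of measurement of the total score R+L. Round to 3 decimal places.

10.473

Var(total) = 585.38 + 255.409 = 840.789.
True-score variance = 475.691 + 255.409 = 731.1, so reliability = 0.8695.
Error variance = 840.789 − 731.1 = 109.689; SEM = √109.689 = 10.473.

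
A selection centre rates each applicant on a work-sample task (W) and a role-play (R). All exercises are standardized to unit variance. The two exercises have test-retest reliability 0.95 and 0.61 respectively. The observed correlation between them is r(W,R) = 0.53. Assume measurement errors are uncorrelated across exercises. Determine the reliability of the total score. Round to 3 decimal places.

Var(W+R) = 2 + 2·[0.53] = 2 + 1.06 = 3.06.
Under uncorrelated errors the observed covariances equal the true-score covariances, so only the own-variance terms attenuate.
True-score variance = [0.95 + 0.61] + 1.06 = 1.56 + 1.06 = 2.62.
Reliability = 2.62 / 3.06 = 0.856.

0.856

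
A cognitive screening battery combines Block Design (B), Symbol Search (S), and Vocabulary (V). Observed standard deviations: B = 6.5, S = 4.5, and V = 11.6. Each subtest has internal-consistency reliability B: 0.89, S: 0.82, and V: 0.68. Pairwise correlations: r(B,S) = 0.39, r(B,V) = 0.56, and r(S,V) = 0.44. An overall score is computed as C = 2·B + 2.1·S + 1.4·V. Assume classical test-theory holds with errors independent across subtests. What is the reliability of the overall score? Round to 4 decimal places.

0.8797

Var(C) = 2²·6.5² + 2.1²·4.5² + 1.4²·11.6² + 2·[4.2·6.5·4.5·0.39 + 2.8·6.5·11.6·0.56 + 2.94·4.5·11.6·0.44] = 522.04 + 467.329 = 989.369.
With uncorrelated errors the cross-covariances are all true-score covariance, so they carry over unchanged; only the diagonal terms shrink to ρᵢσᵢ².
True-score variance = [2²·6.5²·0.89 + 2.1²·4.5²·0.82 + 1.4²·11.6²·0.68] + 467.329 = 402.98 + 467.329 = 870.309.
Reliability = 870.309 / 989.369 = 0.8797.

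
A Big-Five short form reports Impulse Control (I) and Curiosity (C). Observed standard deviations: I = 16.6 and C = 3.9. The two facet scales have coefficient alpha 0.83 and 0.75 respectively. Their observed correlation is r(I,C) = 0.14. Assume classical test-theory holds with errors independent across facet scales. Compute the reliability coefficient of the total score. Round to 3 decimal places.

0.836

Var(I+C) = 16.6² + 3.9² + 2·[16.6·3.9·0.14] = 290.77 + 18.1272 = 308.897.
With uncorrelated errors the cross-covariances are all true-score covariance, so they carry over unchanged; only the diagonal terms shrink to ρᵢσᵢ².
True-score variance = [16.6²·0.83 + 3.9²·0.75] + 18.1272 = 240.122 + 18.1272 = 258.25.
Reliability = 258.25 / 308.897 = 0.836.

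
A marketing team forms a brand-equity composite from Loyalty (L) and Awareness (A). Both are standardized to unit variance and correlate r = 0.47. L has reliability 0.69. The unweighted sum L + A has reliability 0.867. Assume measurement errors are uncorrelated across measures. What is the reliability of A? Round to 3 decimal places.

Var(L+A) = 2 + 2·0.47 = 2.940.
True-score variance = ρ_L + ρ_A + 2·0.47, so 0.867 = (0.69 + ρ_A + 0.94) / 2.940.
ρ_A = 0.867·2.940 − 0.69 − 0.94 = 0.919.

0.919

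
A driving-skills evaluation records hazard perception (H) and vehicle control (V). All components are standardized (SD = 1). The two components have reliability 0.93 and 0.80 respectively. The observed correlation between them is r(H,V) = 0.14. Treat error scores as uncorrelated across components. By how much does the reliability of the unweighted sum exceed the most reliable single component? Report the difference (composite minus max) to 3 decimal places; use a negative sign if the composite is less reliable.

Var(sum) = 2 + 0.28 = 2.28; true-score variance = 1.73 + 0.28 = 2.01; composite reliability = 0.8816.
Max component reliability = 0.9300.
Difference = 0.8816 − 0.9300 = -0.048.

-0.048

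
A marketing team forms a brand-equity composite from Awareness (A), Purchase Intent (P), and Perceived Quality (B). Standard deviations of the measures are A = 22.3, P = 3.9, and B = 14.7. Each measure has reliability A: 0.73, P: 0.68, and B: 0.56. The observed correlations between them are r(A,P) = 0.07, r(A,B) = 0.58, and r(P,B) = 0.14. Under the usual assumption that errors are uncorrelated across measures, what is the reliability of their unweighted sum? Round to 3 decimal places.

Var(A+P+B) = 22.3² + 3.9² + 14.7² + 2·[22.3·3.9·0.07 + 22.3·14.7·0.58 + 3.9·14.7·0.14] = 728.59 + 408.488 = 1137.08.
Under uncorrelated errors the observed covariances equal the true-score covariances, so only the own-variance terms attenuate.
True-score variance = [22.3²·0.73 + 3.9²·0.68 + 14.7²·0.56] + 408.488 = 494.375 + 408.488 = 902.863.
Reliability = 902.863 / 1137.08 = 0.794.

0.794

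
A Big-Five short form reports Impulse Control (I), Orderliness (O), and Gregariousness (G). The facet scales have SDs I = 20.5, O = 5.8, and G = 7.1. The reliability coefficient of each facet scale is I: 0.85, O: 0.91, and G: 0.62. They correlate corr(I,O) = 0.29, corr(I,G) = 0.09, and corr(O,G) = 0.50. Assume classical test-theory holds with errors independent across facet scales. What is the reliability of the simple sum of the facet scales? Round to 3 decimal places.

0.867

Var(I+O+G) = 20.5² + 5.8² + 7.1² + 2·[20.5·5.8·0.29 + 20.5·7.1·0.09 + 5.8·7.1·0.50] = 504.3 + 136.341 = 640.641.
Under uncorrelated errors the observed covariances equal the true-score covariances, so only the own-variance terms attenuate.
True-score variance = [20.5²·0.85 + 5.8²·0.91 + 7.1²·0.62] + 136.341 = 419.079 + 136.341 = 555.42.
Reliability = 555.42 / 640.641 = 0.867.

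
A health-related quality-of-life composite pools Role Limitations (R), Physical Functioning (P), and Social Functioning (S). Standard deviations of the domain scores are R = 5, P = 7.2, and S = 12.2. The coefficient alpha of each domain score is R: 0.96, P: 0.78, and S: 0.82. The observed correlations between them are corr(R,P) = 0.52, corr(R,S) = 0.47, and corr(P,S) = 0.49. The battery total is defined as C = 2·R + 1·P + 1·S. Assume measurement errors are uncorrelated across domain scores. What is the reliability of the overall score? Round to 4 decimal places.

Var(C) = 2²·5² + 7.2² + 12.2² + 2·[2·5·7.2·0.52 + 2·5·12.2·0.47 + 7.2·12.2·0.49] = 300.68 + 275.643 = 576.323.
Under uncorrelated errors the observed covariances equal the true-score covariances, so only the own-variance terms attenuate.
True-score variance = [2²·5²·0.96 + 7.2²·0.78 + 12.2²·0.82] + 275.643 = 258.484 + 275.643 = 534.127.
Reliability = 534.127 / 576.323 = 0.9268.

0.9268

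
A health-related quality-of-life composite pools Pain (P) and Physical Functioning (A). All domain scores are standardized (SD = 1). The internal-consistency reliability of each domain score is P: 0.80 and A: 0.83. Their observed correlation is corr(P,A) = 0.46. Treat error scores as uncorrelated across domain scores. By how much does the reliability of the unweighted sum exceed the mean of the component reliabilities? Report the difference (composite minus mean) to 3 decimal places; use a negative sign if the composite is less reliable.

0.058

Var(sum) = 2 + 0.92 = 2.92; true-score variance = 1.63 + 0.92 = 2.55; composite reliability = 0.8733.
Mean component reliability = 0.8150.
Difference = 0.8733 − 0.8150 = 0.058.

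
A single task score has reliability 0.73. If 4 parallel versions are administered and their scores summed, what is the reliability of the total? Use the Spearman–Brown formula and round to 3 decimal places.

0.915

ρ_k = kρ / (1 + (k−1)ρ) = 4·0.73 / (1 + 3·0.73) = 2.920 / 3.190 = 0.915.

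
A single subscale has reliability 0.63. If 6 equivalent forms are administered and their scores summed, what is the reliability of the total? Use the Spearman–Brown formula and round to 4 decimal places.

ρ_k = kρ / (1 + (k−1)ρ) = 6·0.63 / (1 + 5·0.63) = 3.780 / 4.150 = 0.9108.

0.9108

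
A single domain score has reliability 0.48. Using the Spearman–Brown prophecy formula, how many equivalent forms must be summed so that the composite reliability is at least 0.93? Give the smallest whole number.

k ≥ ρ*(1−ρ₁)/(ρ₁(1−ρ*)) = 0.93·0.52 / (0.48·0.07) = 14.393.
Smallest integer k = 15.

15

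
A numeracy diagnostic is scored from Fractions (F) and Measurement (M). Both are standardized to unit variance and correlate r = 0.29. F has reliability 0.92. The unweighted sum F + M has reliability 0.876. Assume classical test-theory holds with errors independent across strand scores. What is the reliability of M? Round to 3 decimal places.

Var(F+M) = 2 + 2·0.29 = 2.580.
True-score variance = ρ_F + ρ_M + 2·0.29, so 0.876 = (0.92 + ρ_M + 0.58) / 2.580.
ρ_M = 0.876·2.580 − 0.92 − 0.58 = 0.760.

0.760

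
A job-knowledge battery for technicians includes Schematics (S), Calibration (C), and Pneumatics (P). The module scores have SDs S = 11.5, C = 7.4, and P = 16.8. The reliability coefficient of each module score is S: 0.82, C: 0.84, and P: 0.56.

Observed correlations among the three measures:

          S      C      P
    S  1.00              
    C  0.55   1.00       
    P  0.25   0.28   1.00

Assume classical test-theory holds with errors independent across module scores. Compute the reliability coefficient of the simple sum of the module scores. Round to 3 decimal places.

0.785

Var(S+C+P) = 11.5² + 7.4² + 16.8² + 2·[11.5·7.4·0.55 + 11.5·16.8·0.25 + 7.4·16.8·0.28] = 469.25 + 259.829 = 729.079.
Under uncorrelated errors the observed covariances equal the true-score covariances, so only the own-variance terms attenuate.
True-score variance = [11.5²·0.82 + 7.4²·0.84 + 16.8²·0.56] + 259.829 = 312.498 + 259.829 = 572.327.
Reliability = 572.327 / 729.079 = 0.785.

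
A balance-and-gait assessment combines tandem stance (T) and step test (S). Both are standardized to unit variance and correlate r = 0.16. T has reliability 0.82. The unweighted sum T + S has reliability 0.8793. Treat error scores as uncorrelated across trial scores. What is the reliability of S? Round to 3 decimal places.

Var(T+S) = 2 + 2·0.16 = 2.320.
True-score variance = ρ_T + ρ_S + 2·0.16, so 0.8793 = (0.82 + ρ_S + 0.32) / 2.320.
ρ_S = 0.8793·2.320 − 0.82 − 0.32 = 0.900.

0.900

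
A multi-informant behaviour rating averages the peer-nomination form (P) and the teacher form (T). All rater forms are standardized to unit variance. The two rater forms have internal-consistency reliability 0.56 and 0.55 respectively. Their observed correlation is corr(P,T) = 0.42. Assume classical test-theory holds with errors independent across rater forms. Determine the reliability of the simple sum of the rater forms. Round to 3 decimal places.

0.687

Var(P+T) = 2 + 2·[0.42] = 2 + 0.84 = 2.84.
With uncorrelated errors the cross-covariances are all true-score covariance, so they carry over unchanged; only the diagonal terms shrink to ρᵢσᵢ².
True-score variance = [0.56 + 0.55] + 0.84 = 1.11 + 0.84 = 1.95.
Reliability = 1.95 / 2.84 = 0.687.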